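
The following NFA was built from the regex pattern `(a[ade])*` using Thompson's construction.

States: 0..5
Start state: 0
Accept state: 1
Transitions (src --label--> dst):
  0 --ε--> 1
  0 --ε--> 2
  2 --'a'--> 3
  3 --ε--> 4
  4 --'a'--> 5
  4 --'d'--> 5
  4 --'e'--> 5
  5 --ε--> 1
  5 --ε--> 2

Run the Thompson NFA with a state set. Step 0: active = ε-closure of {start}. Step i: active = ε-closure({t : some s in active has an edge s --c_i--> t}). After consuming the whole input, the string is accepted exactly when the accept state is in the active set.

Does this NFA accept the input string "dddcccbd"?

Answer: REJECT

Trace:
S₀ = ε-closure({0}) = {0,1,2}
'd' @ 1: {}  — state set empty
rest 'ddcccbd' ignored (set empty)
final: {}; accept 1 not in set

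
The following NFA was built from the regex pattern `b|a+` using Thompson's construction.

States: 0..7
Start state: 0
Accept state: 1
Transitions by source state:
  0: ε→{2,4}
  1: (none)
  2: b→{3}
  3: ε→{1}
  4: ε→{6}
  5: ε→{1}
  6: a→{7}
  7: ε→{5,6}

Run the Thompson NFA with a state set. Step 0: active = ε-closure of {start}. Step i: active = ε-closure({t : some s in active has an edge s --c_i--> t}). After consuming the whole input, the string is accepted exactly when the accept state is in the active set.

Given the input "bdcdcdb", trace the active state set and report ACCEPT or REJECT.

initial (ε-close {0}): {0,2,4,6}
'b' @ 1: {1,3}  (accept∈set)
'd' @ 2: {}  — dead — no transitions
rest 'cdcdb' ignored (set empty)
final: {}; accept 1 not in set

Answer: REJECT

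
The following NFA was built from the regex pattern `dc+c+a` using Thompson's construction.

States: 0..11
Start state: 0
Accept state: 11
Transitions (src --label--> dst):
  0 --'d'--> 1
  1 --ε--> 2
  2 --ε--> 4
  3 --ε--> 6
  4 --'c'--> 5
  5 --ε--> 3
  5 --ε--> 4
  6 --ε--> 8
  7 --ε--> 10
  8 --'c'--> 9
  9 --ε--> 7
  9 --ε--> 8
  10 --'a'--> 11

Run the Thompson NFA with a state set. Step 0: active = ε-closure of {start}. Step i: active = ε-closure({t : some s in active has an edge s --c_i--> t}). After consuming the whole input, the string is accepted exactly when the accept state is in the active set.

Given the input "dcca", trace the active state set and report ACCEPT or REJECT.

Answer: ACCEPT

Derivation:
initial (ε-close {0}): {0}
'd' @ 1: {1,2,4}
'c' @ 2: {3,4,5,6,8}
'c' @ 3: {3,4,5,6,7,8,9,10}
'a' @ 4: {11}  [accepting]
after full input: {11}  (accept=11 in)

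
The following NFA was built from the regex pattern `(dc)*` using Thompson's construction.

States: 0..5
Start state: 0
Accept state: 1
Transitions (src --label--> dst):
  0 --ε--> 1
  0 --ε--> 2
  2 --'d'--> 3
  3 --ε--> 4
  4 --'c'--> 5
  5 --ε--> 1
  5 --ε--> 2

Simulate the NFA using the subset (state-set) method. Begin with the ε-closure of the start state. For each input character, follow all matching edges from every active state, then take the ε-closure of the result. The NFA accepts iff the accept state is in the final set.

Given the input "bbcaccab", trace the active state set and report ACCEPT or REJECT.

S₀ = ε-closure({0}) = {0,1,2}
'b' @ 1: {}  — dead — no transitions
rest 'bcaccab' ignored (set empty)
after full input: {}  (accept=1 not in)

Answer: REJECT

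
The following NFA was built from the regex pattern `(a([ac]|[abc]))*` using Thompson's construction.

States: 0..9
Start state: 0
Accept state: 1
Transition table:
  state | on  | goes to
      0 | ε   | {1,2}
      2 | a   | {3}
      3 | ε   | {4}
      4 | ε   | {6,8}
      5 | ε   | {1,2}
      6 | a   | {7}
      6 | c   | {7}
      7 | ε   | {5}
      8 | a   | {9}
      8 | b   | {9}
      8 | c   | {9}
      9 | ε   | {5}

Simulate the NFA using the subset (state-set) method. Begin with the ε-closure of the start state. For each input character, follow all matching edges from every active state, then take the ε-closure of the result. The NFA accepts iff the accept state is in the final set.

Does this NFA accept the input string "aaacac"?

Answer: ACCEPT

Steps:
start: ε-closure({0}) = {0,1,2}
'a' @ 1: {3,4,6,8}
'a' @ 2: {1,2,5,7,9}  [accepting]
'a' @ 3: {3,4,6,8}
'c' @ 4: {1,2,5,7,9}  [accepting]
'a' @ 5: {3,4,6,8}
'c' @ 6: {1,2,5,7,9}  [accepting]
end set {1,2,5,7,9} — state 1 in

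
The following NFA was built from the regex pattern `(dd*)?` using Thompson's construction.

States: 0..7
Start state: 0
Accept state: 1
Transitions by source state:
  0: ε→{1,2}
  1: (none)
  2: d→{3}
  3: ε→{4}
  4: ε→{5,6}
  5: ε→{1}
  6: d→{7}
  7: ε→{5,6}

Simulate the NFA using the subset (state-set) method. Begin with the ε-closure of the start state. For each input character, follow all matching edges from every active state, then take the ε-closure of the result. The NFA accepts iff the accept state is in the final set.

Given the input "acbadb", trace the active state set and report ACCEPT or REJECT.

S₀ = ε-closure({0}) = {0,1,2}
'a' @ 1: {}  — state set empty
rest 'cbadb' ignored (set empty)
after full input: {}  (accept=1 not in)

Answer: REJECT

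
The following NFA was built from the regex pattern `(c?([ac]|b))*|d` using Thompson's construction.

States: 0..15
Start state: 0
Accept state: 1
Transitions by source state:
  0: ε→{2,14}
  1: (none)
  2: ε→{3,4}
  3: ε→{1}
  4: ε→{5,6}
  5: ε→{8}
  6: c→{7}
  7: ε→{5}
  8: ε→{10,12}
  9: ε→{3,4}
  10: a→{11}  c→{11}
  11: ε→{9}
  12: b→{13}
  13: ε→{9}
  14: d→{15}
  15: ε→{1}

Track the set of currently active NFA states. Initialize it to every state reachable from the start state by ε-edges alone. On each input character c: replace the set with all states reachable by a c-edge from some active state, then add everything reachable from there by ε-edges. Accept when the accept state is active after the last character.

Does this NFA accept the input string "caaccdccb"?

Answer: REJECT

Steps:
S₀ = ε-closure({0}) = {0,1,2,3,4,5,6,8,10,12,14}
'c' @ 1: {1,3,4,5,6,7,8,9,10,11,12}  [accepting]
'a' @ 2: {1,3,4,5,6,8,9,10,11,12}  [accepting]
'a' @ 3: {1,3,4,5,6,8,9,10,11,12}  [accepting]
'c' @ 4: {1,3,4,5,6,7,8,9,10,11,12}  [accepting]
'c' @ 5: {1,3,4,5,6,7,8,9,10,11,12}  [accepting]
'd' @ 6: {}  — dead — no transitions
rest 'ccb' ignored (set empty)
final: {}; accept 1 not in set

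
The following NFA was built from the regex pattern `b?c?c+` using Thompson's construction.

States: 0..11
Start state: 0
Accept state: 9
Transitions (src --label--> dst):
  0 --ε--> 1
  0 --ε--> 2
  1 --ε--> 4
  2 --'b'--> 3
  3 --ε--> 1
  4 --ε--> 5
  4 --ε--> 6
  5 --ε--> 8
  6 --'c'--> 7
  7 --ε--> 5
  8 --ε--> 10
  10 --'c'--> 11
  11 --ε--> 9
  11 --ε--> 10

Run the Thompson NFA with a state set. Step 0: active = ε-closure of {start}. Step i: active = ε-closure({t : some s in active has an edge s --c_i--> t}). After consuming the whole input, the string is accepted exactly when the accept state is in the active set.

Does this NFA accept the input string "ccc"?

initial (ε-close {0}): {0,1,2,4,5,6,8,10}
'c' @ 1: {5,7,8,9,10,11}  (accept∈set)
'c' @ 2: {9,10,11}  (accept∈set)
'c' @ 3: {9,10,11}  (accept∈set)
end set {9,10,11} — state 9 in

Answer: ACCEPT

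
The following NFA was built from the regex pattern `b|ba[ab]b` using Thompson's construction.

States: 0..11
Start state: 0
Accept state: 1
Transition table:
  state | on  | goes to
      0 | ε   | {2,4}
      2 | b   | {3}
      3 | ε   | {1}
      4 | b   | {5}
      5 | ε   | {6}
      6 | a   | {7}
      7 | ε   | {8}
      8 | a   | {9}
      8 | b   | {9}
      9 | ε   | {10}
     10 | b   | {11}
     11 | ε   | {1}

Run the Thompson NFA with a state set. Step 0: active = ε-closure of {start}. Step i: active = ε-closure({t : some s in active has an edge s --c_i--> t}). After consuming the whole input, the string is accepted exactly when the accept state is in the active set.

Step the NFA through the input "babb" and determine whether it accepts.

start: ε-closure({0}) = {0,2,4}
'b' @ 1: {1,3,5,6}  ✓accept
'a' @ 2: {7,8}
'b' @ 3: {9,10}
'b' @ 4: {1,11}  ✓accept
after full input: {1,11}  (accept=1 in)

Answer: ACCEPT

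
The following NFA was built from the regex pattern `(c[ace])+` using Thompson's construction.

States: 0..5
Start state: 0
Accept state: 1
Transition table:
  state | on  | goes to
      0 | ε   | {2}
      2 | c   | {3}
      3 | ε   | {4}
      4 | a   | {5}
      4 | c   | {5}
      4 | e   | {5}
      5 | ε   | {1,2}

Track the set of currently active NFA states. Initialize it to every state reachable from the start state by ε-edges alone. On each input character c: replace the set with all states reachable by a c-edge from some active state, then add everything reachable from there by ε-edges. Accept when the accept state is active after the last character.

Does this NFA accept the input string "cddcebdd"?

Answer: REJECT

Trace:
initial (ε-close {0}): {0,2}
'c' @ 1: {3,4}
'd' @ 2: {}  — state set empty
rest 'dcebdd' ignored (set empty)
final: {}; accept 1 not in set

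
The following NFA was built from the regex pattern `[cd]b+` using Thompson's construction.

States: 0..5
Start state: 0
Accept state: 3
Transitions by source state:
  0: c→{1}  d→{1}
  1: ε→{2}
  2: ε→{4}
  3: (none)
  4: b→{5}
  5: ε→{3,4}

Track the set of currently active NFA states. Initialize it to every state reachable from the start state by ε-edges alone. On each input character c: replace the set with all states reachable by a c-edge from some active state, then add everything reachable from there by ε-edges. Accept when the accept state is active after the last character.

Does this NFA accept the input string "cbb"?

Answer: ACCEPT

Steps:
S₀ = ε-closure({0}) = {0}
'c' @ 1: {1,2,4}
'b' @ 2: {3,4,5}  ✓accept
'b' @ 3: {3,4,5}  ✓accept
final: {3,4,5}; accept 3 in set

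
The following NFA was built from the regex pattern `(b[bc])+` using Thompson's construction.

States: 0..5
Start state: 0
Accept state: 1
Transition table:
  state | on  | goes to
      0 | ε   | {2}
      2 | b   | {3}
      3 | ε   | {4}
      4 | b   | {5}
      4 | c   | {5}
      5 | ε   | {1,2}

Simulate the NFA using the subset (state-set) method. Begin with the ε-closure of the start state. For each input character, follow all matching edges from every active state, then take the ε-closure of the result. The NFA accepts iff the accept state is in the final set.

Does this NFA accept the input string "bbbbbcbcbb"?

Answer: ACCEPT

Steps:
start: ε-closure({0}) = {0,2}
'b' @ 1: {3,4}
'b' @ 2: {1,2,5}  (accept∈set)
'b' @ 3: {3,4}
'b' @ 4: {1,2,5}  (accept∈set)
'b' @ 5: {3,4}
'c' @ 6: {1,2,5}  (accept∈set)
'b' @ 7: {3,4}
'c' @ 8: {1,2,5}  (accept∈set)
'b' @ 9: {3,4}
'b' @ 10: {1,2,5}  (accept∈set)
end set {1,2,5} — state 1 in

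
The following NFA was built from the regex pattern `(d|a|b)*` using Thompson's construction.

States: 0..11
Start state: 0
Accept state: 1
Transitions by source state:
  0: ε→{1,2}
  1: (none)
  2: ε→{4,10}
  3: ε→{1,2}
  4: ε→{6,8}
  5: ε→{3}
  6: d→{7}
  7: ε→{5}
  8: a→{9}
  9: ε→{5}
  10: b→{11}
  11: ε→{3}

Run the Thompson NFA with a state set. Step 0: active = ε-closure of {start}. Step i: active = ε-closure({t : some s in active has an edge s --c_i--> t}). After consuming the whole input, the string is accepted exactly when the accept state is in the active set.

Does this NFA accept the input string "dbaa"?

initial (ε-close {0}): {0,1,2,4,6,8,10}
'd' @ 1: {1,2,3,4,5,6,7,8,10}  [accepting]
'b' @ 2: {1,2,3,4,6,8,10,11}  [accepting]
'a' @ 3: {1,2,3,4,5,6,8,9,10}  [accepting]
'a' @ 4: {1,2,3,4,5,6,8,9,10}  [accepting]
after full input: {1,2,3,4,5,6,8,9,10}  (accept=1 in)

Answer: ACCEPT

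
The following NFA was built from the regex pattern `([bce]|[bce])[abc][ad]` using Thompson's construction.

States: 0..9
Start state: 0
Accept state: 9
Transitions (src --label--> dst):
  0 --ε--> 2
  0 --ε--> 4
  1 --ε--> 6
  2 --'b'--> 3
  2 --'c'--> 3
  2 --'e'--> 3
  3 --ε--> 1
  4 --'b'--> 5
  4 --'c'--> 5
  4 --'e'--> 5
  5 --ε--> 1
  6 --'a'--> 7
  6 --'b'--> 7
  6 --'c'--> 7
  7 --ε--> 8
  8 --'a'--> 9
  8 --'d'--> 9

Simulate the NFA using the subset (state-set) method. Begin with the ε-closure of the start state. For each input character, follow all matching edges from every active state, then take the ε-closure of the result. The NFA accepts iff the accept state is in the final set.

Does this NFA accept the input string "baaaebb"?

S₀ = ε-closure({0}) = {0,2,4}
'b' @ 1: {1,3,5,6}
'a' @ 2: {7,8}
'a' @ 3: {9}  ✓accept
'a' @ 4: {}  — dead — no transitions
rest 'ebb' ignored (set empty)
after full input: {}  (accept=9 not in)

Answer: REJECT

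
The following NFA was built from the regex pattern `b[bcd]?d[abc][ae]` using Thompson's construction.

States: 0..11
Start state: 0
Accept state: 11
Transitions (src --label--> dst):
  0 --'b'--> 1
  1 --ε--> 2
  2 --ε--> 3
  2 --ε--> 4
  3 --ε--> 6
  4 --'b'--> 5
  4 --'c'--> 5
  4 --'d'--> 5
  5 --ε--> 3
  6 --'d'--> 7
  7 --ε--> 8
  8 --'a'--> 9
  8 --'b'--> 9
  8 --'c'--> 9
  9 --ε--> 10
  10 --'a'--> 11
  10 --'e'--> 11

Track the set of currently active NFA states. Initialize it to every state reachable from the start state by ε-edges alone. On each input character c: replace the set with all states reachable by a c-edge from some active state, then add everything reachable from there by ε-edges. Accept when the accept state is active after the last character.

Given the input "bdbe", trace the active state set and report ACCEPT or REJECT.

Answer: ACCEPT

Trace:
start: ε-closure({0}) = {0}
'b' @ 1: {1,2,3,4,6}
'd' @ 2: {3,5,6,7,8}
'b' @ 3: {9,10}
'e' @ 4: {11}  (accept∈set)
end set {11} — state 11 in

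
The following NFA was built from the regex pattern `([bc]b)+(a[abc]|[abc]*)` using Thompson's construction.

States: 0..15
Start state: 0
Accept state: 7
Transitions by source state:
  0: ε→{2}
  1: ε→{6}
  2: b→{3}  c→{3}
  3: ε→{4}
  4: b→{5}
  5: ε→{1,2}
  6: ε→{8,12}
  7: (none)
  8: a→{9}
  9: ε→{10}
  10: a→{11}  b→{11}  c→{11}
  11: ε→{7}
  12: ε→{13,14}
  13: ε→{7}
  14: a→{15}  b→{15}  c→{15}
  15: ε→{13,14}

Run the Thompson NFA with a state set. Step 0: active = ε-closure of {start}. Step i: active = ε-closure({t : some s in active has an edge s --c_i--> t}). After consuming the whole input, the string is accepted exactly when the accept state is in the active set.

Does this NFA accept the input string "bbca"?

Answer: ACCEPT

Derivation:
S₀ = ε-closure({0}) = {0,2}
'b' @ 1: {3,4}
'b' @ 2: {1,2,5,6,7,8,12,13,14}  [accepting]
'c' @ 3: {3,4,7,13,14,15}  [accepting]
'a' @ 4: {7,13,14,15}  [accepting]
end set {7,13,14,15} — state 7 in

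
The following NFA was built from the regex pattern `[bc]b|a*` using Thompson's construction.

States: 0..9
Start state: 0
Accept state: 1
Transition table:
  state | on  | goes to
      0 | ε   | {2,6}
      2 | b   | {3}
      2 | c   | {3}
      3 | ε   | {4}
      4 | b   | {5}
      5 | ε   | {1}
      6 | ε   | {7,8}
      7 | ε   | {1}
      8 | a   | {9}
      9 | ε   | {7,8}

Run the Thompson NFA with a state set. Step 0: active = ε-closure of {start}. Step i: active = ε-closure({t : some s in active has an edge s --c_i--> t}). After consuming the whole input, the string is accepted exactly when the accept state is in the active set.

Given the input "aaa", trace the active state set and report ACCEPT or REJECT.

Answer: ACCEPT

Steps:
S₀ = ε-closure({0}) = {0,1,2,6,7,8}
'a' @ 1: {1,7,8,9}  [accepting]
'a' @ 2: {1,7,8,9}  [accepting]
'a' @ 3: {1,7,8,9}  [accepting]
end set {1,7,8,9} — state 1 in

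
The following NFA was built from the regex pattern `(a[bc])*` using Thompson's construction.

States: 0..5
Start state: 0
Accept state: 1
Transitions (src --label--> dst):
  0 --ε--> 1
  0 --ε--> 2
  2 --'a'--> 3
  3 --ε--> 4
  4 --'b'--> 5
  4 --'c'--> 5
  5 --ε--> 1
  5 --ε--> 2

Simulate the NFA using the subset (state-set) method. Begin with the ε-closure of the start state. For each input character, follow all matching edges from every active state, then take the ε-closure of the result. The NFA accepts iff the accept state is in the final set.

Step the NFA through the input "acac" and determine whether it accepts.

initial (ε-close {0}): {0,1,2}
'a' @ 1: {3,4}
'c' @ 2: {1,2,5}  (accept∈set)
'a' @ 3: {3,4}
'c' @ 4: {1,2,5}  (accept∈set)
final: {1,2,5}; accept 1 in set

Answer: ACCEPT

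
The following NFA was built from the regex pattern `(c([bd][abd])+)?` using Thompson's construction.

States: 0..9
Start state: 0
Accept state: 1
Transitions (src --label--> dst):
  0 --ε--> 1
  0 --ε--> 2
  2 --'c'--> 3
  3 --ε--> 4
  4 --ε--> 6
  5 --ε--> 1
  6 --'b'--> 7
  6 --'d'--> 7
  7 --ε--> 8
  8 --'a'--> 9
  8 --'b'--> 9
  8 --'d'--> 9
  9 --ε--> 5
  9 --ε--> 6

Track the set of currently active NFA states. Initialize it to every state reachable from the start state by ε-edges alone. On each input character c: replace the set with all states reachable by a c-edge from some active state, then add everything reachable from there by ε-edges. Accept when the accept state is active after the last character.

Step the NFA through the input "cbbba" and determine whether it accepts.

start: ε-closure({0}) = {0,1,2}
'c' @ 1: {3,4,6}
'b' @ 2: {7,8}
'b' @ 3: {1,5,6,9}  ✓accept
'b' @ 4: {7,8}
'a' @ 5: {1,5,6,9}  ✓accept
end set {1,5,6,9} — state 1 in

Answer: ACCEPT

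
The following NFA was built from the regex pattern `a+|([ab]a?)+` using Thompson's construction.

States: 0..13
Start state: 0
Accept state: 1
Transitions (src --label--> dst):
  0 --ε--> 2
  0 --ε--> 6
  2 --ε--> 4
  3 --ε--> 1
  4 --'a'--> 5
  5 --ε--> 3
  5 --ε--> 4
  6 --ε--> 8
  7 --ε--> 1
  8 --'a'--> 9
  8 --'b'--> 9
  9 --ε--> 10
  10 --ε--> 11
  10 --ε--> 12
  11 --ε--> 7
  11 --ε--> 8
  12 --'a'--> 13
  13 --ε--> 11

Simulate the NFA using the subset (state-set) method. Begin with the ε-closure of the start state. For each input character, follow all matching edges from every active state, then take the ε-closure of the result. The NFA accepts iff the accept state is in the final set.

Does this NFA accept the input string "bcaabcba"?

initial (ε-close {0}): {0,2,4,6,8}
'b' @ 1: {1,7,8,9,10,11,12}  [accepting]
'c' @ 2: {}  — state set empty
rest 'aabcba' ignored (set empty)
after full input: {}  (accept=1 not in)

Answer: REJECT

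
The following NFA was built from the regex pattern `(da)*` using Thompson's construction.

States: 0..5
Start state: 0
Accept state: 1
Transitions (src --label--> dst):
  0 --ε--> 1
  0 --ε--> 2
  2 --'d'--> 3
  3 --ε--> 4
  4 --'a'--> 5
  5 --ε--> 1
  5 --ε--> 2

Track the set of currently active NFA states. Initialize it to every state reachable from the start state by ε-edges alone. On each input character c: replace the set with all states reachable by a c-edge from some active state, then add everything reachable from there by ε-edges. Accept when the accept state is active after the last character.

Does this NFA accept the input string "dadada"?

Answer: ACCEPT

Steps:
start: ε-closure({0}) = {0,1,2}
'd' @ 1: {3,4}
'a' @ 2: {1,2,5}  (accept∈set)
'd' @ 3: {3,4}
'a' @ 4: {1,2,5}  (accept∈set)
'd' @ 5: {3,4}
'a' @ 6: {1,2,5}  (accept∈set)
end set {1,2,5} — state 1 in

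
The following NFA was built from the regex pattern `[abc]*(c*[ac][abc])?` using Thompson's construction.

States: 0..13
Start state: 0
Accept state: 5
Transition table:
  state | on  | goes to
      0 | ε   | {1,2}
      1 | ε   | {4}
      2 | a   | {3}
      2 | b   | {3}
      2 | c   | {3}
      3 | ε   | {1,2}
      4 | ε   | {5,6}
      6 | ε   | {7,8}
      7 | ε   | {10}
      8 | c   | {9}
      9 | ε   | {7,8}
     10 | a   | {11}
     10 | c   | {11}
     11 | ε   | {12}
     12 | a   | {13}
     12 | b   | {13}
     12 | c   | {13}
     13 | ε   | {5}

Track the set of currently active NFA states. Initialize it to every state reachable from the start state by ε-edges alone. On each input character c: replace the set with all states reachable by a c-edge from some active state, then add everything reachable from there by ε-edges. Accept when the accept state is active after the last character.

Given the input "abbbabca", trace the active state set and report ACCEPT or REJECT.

Answer: ACCEPT

Trace:
start: ε-closure({0}) = {0,1,2,4,5,6,7,8,10}
'a' @ 1: {1,2,3,4,5,6,7,8,10,11,12}  (accept∈set)
'b' @ 2: {1,2,3,4,5,6,7,8,10,13}  (accept∈set)
'b' @ 3: {1,2,3,4,5,6,7,8,10}  (accept∈set)
'b' @ 4: {1,2,3,4,5,6,7,8,10}  (accept∈set)
'a' @ 5: {1,2,3,4,5,6,7,8,10,11,12}  (accept∈set)
'b' @ 6: {1,2,3,4,5,6,7,8,10,13}  (accept∈set)
'c' @ 7: {1,2,3,4,5,6,7,8,9,10,11,12}  (accept∈set)
'a' @ 8: {1,2,3,4,5,6,7,8,10,11,12,13}  (accept∈set)
after full input: {1,2,3,4,5,6,7,8,10,11,12,13}  (accept=5 in)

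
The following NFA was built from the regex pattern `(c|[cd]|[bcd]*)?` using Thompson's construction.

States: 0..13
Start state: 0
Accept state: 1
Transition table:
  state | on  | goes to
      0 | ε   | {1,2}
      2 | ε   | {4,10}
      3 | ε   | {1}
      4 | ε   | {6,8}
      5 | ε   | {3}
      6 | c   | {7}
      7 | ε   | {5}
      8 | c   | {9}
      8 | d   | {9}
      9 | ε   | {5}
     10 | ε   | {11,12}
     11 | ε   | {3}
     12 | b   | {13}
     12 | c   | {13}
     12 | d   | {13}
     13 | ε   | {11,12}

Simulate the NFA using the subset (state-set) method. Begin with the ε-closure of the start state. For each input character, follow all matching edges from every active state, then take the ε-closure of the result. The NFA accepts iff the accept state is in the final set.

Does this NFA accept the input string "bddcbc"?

Answer: ACCEPT

Derivation:
start: ε-closure({0}) = {0,1,2,3,4,6,8,10,11,12}
'b' @ 1: {1,3,11,12,13}  [accepting]
'd' @ 2: {1,3,11,12,13}  [accepting]
'd' @ 3: {1,3,11,12,13}  [accepting]
'c' @ 4: {1,3,11,12,13}  [accepting]
'b' @ 5: {1,3,11,12,13}  [accepting]
'c' @ 6: {1,3,11,12,13}  [accepting]
final: {1,3,11,12,13}; accept 1 in set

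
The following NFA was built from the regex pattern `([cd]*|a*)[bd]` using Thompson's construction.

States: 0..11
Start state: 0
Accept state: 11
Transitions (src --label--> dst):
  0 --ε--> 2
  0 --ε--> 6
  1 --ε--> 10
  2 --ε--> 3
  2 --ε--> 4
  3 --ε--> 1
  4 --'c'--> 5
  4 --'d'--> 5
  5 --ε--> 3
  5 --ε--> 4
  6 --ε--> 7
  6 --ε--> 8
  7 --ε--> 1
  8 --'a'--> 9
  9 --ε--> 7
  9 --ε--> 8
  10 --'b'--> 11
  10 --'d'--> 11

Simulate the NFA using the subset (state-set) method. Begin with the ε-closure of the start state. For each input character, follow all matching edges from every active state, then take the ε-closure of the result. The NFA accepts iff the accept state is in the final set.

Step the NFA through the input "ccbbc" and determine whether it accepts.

Answer: REJECT

Steps:
start: ε-closure({0}) = {0,1,2,3,4,6,7,8,10}
'c' @ 1: {1,3,4,5,10}
'c' @ 2: {1,3,4,5,10}
'b' @ 3: {11}  ✓accept
'b' @ 4: {}  — state set empty
rest 'c' ignored (set empty)
end set {} — state 11 not in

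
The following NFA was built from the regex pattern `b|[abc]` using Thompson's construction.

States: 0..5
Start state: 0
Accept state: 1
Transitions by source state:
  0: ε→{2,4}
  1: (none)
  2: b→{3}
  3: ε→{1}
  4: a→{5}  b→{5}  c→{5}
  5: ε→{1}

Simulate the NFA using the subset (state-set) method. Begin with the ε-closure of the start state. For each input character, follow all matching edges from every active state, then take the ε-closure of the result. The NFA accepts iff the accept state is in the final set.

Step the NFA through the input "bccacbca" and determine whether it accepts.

initial (ε-close {0}): {0,2,4}
'b' @ 1: {1,3,5}  (accept∈set)
'c' @ 2: {}  — dead — no transitions
rest 'cacbca' ignored (set empty)
end set {} — state 1 not in

Answer: REJECT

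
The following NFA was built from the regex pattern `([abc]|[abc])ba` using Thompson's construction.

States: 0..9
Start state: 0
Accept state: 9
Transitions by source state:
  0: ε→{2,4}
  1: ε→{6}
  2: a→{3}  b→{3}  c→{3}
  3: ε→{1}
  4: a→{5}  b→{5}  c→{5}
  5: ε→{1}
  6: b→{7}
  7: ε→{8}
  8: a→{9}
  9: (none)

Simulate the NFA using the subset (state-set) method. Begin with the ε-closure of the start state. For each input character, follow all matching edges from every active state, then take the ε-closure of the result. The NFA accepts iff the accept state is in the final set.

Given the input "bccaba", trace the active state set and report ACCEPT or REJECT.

start: ε-closure({0}) = {0,2,4}
'b' @ 1: {1,3,5,6}
'c' @ 2: {}  — dead — no transitions
rest 'caba' ignored (set empty)
end set {} — state 9 not in

Answer: REJECT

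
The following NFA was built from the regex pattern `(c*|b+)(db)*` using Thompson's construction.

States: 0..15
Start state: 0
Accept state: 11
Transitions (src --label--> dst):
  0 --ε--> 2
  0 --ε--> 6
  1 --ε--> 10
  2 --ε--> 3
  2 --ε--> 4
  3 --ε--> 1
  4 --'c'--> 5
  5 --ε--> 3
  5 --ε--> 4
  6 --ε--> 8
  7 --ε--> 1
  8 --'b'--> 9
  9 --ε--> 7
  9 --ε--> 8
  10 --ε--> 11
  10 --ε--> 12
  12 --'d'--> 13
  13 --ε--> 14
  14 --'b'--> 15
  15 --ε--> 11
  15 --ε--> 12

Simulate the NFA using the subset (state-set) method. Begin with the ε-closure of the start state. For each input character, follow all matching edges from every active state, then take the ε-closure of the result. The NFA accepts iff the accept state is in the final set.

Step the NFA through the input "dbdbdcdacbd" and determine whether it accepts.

start: ε-closure({0}) = {0,1,2,3,4,6,8,10,11,12}
'd' @ 1: {13,14}
'b' @ 2: {11,12,15}  (accept∈set)
'd' @ 3: {13,14}
'b' @ 4: {11,12,15}  (accept∈set)
'd' @ 5: {13,14}
'c' @ 6: {}  — dead — no transitions
rest 'dacbd' ignored (set empty)
end set {} — state 11 not in

Answer: REJECT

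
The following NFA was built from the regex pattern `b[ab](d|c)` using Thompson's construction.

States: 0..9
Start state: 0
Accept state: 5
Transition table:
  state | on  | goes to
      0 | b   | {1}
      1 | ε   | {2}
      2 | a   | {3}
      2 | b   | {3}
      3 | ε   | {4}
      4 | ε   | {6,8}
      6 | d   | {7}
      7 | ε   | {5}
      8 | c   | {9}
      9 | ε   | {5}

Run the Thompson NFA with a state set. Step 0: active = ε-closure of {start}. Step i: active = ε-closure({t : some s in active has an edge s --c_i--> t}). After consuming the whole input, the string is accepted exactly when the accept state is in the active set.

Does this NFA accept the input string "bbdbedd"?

Answer: REJECT

Derivation:
S₀ = ε-closure({0}) = {0}
'b' @ 1: {1,2}
'b' @ 2: {3,4,6,8}
'd' @ 3: {5,7}  ✓accept
'b' @ 4: {}  — no active states
rest 'edd' ignored (set empty)
end set {} — state 5 not in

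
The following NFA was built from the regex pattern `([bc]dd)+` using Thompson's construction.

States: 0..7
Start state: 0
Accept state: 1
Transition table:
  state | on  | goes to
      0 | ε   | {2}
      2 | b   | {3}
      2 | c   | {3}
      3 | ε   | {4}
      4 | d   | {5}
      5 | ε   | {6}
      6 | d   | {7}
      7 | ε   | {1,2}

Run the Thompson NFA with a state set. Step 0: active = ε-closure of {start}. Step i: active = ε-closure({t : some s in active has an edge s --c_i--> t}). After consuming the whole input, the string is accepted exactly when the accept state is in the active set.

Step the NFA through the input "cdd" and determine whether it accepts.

start: ε-closure({0}) = {0,2}
'c' @ 1: {3,4}
'd' @ 2: {5,6}
'd' @ 3: {1,2,7}  [accepting]
final: {1,2,7}; accept 1 in set

Answer: ACCEPT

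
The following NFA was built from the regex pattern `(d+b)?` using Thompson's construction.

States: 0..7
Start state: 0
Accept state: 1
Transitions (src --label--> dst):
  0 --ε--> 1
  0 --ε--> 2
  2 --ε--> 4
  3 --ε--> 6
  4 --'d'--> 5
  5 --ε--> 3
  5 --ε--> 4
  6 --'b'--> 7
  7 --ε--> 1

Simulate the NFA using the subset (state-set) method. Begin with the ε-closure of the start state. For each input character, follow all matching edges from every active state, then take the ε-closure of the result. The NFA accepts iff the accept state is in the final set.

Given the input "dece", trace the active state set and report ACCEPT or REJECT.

Answer: REJECT

Trace:
start: ε-closure({0}) = {0,1,2,4}
'd' @ 1: {3,4,5,6}
'e' @ 2: {}  — dead — no transitions
rest 'ce' ignored (set empty)
end set {} — state 1 not in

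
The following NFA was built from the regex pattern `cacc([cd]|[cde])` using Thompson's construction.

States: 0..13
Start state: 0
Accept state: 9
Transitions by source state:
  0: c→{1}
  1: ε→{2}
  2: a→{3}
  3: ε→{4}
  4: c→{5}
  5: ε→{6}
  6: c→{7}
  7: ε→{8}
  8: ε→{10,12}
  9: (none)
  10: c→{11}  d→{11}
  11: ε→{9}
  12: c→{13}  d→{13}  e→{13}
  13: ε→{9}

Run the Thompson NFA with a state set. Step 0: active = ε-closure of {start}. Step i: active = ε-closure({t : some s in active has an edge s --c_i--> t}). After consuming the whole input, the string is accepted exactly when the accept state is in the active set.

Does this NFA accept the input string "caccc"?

Answer: ACCEPT

Steps:
S₀ = ε-closure({0}) = {0}
'c' @ 1: {1,2}
'a' @ 2: {3,4}
'c' @ 3: {5,6}
'c' @ 4: {7,8,10,12}
'c' @ 5: {9,11,13}  (accept∈set)
final: {9,11,13}; accept 9 in set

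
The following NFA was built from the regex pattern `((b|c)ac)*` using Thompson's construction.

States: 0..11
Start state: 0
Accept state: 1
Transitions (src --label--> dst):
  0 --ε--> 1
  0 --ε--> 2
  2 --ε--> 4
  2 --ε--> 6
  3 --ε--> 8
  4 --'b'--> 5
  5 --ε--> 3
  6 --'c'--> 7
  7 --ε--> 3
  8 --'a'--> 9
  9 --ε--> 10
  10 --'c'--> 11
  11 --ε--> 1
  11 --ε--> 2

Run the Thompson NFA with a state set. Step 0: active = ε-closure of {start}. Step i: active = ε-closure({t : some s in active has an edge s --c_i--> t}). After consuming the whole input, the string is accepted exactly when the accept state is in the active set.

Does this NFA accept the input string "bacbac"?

Answer: ACCEPT

Derivation:
initial (ε-close {0}): {0,1,2,4,6}
'b' @ 1: {3,5,8}
'a' @ 2: {9,10}
'c' @ 3: {1,2,4,6,11}  [accepting]
'b' @ 4: {3,5,8}
'a' @ 5: {9,10}
'c' @ 6: {1,2,4,6,11}  [accepting]
end set {1,2,4,6,11} — state 1 in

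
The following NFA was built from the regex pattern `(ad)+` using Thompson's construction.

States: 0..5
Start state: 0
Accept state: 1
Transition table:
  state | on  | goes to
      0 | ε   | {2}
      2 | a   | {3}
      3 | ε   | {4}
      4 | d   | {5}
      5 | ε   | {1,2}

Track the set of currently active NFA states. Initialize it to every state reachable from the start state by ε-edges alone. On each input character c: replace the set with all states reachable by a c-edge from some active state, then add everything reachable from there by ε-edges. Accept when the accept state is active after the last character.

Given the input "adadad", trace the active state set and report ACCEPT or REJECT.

Answer: ACCEPT

Steps:
start: ε-closure({0}) = {0,2}
'a' @ 1: {3,4}
'd' @ 2: {1,2,5}  ✓accept
'a' @ 3: {3,4}
'd' @ 4: {1,2,5}  ✓accept
'a' @ 5: {3,4}
'd' @ 6: {1,2,5}  ✓accept
final: {1,2,5}; accept 1 in set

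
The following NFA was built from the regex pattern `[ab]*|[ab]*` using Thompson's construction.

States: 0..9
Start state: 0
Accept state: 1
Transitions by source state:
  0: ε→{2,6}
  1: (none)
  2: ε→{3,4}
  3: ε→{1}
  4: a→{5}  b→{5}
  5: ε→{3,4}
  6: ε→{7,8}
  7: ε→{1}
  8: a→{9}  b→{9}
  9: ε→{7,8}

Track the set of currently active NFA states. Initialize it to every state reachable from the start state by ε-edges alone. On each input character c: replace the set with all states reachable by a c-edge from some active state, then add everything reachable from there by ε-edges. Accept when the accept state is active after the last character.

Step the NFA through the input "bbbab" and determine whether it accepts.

Answer: ACCEPT

Trace:
initial (ε-close {0}): {0,1,2,3,4,6,7,8}
'b' @ 1: {1,3,4,5,7,8,9}  (accept∈set)
'b' @ 2: {1,3,4,5,7,8,9}  (accept∈set)
'b' @ 3: {1,3,4,5,7,8,9}  (accept∈set)
'a' @ 4: {1,3,4,5,7,8,9}  (accept∈set)
'b' @ 5: {1,3,4,5,7,8,9}  (accept∈set)
final: {1,3,4,5,7,8,9}; accept 1 in set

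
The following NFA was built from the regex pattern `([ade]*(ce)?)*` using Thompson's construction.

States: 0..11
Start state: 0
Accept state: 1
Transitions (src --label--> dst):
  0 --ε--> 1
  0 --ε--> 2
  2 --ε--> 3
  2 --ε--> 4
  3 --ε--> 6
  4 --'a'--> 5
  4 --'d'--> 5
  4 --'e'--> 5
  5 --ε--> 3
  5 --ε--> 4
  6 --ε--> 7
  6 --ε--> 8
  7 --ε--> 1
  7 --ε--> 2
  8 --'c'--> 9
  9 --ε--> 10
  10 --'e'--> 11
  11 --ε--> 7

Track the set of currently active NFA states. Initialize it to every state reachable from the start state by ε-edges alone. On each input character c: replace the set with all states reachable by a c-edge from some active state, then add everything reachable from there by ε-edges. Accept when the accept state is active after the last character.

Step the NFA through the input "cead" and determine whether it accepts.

Answer: ACCEPT

Derivation:
S₀ = ε-closure({0}) = {0,1,2,3,4,6,7,8}
'c' @ 1: {9,10}
'e' @ 2: {1,2,3,4,6,7,8,11}  (accept∈set)
'a' @ 3: {1,2,3,4,5,6,7,8}  (accept∈set)
'd' @ 4: {1,2,3,4,5,6,7,8}  (accept∈set)
final: {1,2,3,4,5,6,7,8}; accept 1 in set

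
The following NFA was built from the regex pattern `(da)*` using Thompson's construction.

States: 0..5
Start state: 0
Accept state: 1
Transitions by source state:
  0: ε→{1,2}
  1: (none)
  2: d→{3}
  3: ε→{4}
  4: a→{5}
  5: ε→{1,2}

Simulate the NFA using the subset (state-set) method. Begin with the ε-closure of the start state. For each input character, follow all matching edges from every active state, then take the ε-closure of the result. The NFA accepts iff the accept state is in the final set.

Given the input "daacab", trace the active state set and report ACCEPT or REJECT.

initial (ε-close {0}): {0,1,2}
'd' @ 1: {3,4}
'a' @ 2: {1,2,5}  (accept∈set)
'a' @ 3: {}  — state set empty
rest 'cab' ignored (set empty)
after full input: {}  (accept=1 not in)

Answer: REJECT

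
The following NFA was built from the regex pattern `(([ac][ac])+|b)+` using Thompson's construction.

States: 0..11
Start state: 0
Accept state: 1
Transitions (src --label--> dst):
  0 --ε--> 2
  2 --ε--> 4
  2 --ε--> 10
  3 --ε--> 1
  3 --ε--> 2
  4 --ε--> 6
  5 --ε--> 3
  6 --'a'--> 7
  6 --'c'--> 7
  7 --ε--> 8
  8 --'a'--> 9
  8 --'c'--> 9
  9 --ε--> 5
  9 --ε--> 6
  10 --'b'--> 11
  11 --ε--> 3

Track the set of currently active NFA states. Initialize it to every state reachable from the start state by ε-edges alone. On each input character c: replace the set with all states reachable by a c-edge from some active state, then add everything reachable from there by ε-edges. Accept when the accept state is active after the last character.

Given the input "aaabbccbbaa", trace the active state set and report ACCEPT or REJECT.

Answer: REJECT

Derivation:
initial (ε-close {0}): {0,2,4,6,10}
'a' @ 1: {7,8}
'a' @ 2: {1,2,3,4,5,6,9,10}  (accept∈set)
'a' @ 3: {7,8}
'b' @ 4: {}  — state set empty
rest 'bccbbaa' ignored (set empty)
end set {} — state 1 not in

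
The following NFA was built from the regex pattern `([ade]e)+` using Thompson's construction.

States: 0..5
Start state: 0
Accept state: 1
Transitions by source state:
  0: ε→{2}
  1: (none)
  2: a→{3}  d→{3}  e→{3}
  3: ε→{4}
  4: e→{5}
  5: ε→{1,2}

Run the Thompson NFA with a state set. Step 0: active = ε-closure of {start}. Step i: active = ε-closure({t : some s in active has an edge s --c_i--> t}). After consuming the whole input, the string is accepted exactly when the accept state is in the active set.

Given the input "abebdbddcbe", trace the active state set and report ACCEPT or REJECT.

start: ε-closure({0}) = {0,2}
'a' @ 1: {3,4}
'b' @ 2: {}  — no active states
rest 'ebdbddcbe' ignored (set empty)
final: {}; accept 1 not in set

Answer: REJECT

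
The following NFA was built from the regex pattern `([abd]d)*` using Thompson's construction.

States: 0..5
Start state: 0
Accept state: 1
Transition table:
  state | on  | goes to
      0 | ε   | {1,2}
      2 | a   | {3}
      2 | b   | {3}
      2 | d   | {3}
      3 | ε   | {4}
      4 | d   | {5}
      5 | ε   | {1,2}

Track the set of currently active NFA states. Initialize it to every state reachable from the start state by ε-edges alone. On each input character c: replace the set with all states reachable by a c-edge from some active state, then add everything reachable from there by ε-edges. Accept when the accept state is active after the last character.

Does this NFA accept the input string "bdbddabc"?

Answer: REJECT

Derivation:
initial (ε-close {0}): {0,1,2}
'b' @ 1: {3,4}
'd' @ 2: {1,2,5}  ✓accept
'b' @ 3: {3,4}
'd' @ 4: {1,2,5}  ✓accept
'd' @ 5: {3,4}
'a' @ 6: {}  — dead — no transitions
rest 'bc' ignored (set empty)
end set {} — state 1 not in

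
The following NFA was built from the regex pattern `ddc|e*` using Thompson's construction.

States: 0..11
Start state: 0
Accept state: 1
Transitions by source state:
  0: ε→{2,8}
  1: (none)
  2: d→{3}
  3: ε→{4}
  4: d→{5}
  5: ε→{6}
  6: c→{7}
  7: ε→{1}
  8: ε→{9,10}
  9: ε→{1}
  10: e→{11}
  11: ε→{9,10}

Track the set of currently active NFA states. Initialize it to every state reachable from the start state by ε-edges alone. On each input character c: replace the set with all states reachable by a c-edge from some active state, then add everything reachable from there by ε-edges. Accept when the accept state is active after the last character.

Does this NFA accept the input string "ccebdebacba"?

Answer: REJECT

Trace:
S₀ = ε-closure({0}) = {0,1,2,8,9,10}
'c' @ 1: {}  — no active states
rest 'cebdebacba' ignored (set empty)
end set {} — state 1 not in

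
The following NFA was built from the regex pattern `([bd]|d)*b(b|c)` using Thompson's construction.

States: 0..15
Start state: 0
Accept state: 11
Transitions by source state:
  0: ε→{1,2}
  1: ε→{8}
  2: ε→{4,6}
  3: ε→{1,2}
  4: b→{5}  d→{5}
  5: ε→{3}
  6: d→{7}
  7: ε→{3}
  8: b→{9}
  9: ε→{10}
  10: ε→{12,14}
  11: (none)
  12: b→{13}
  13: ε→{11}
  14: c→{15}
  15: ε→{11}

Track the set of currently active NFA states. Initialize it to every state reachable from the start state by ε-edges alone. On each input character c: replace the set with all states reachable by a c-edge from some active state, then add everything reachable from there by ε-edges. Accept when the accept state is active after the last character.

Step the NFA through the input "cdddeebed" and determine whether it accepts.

initial (ε-close {0}): {0,1,2,4,6,8}
'c' @ 1: {}  — state set empty
rest 'dddeebed' ignored (set empty)
end set {} — state 11 not in

Answer: REJECT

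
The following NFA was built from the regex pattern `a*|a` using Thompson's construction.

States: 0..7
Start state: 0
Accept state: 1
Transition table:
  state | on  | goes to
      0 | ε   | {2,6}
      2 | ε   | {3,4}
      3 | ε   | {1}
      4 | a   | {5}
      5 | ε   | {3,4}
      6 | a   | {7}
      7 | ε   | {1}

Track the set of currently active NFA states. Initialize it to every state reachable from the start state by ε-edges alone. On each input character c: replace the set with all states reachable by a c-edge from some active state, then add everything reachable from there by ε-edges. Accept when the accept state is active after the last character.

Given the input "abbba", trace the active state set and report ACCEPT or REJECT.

start: ε-closure({0}) = {0,1,2,3,4,6}
'a' @ 1: {1,3,4,5,7}  (accept∈set)
'b' @ 2: {}  — dead — no transitions
rest 'bba' ignored (set empty)
end set {} — state 1 not in

Answer: REJECT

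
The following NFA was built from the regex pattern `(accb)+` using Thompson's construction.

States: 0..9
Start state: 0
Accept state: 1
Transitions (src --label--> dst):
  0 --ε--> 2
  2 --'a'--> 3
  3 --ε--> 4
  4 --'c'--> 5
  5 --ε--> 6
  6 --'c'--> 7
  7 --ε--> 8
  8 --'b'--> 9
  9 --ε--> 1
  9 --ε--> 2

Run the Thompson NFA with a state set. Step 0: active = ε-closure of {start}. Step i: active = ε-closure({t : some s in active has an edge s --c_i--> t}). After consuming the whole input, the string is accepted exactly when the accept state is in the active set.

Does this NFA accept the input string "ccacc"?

initial (ε-close {0}): {0,2}
'c' @ 1: {}  — no active states
rest 'cacc' ignored (set empty)
after full input: {}  (accept=1 not in)

Answer: REJECT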